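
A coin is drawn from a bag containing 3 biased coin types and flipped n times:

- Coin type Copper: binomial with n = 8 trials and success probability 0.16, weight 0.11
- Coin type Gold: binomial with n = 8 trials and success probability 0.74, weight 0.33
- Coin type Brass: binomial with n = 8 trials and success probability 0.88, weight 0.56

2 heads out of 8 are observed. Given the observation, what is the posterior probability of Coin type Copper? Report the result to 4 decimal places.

Posterior ∝ prior × likelihood, so P(k | x) ∝ P(Z=k) f_k(x); normalise over all components.
Evaluate each component's likelihood at the observed value:
  f_Copper = C(8,2)·0.16^2·0.84^6 = 28·0.0256·0.351298 = 0.25181
  f_Gold = C(8,2)·0.74^2·0.26^6 = 28·0.5476·0.000308916 = 0.00473654
  f_Brass = C(8,2)·0.88^2·0.12^6 = 28·0.7744·2.98598e-06 = 6.47457e-05
Weight by the priors:
  P(Z=Copper)·f_Copper = 0.11 × 0.25181 = 0.0276991
  P(Z=Gold)·f_Gold = 0.33 × 0.00473654 = 0.00156306
  P(Z=Brass)·f_Brass = 0.56 × 6.47457e-05 = 3.62576e-05
Normaliser: 0.0276991 + 0.00156306 + 3.62576e-05 = 0.0292985
P(Coin type Copper | 2 heads out of 8) ≈ 0.9454

0.9454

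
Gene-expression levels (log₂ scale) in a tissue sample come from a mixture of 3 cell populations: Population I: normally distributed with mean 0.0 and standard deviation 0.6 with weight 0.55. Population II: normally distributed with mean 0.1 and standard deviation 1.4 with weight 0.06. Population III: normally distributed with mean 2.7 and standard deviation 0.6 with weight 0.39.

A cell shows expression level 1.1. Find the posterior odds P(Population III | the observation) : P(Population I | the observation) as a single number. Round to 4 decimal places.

0.1087

The posterior odds equal the prior odds times the likelihood ratio: (P(Z=i)/P(Z=j))·(f_i(x)/f_j(x)).
Evaluate each component's likelihood at the observed value:
  p_I = (1/(0.6·√(2π)))·exp(−(1.1−0.0)²/(2·0.6²)) = 0.664904·exp(-1.68056) = 0.123852
  p_II = (1/(1.4·√(2π)))·exp(−(1.1−0.1)²/(2·1.4²)) = 0.284959·exp(-0.25510) = 0.220797
  p_III = (1/(0.6·√(2π)))·exp(−(1.1−2.7)²/(2·0.6²)) = 0.664904·exp(-3.55556) = 0.0189933
0.00740739 / 0.0681186 ≈ 0.1087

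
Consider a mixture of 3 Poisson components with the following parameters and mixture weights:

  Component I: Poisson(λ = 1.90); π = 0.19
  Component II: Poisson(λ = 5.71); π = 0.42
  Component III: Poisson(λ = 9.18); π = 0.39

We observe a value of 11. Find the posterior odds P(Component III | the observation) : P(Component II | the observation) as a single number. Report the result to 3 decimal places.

5.359

The posterior odds equal the prior odds times the likelihood ratio: (P(Z=i)/P(Z=j))·(f_i(x)/f_j(x)).
Poisson probabilities:
  L_I = 4.3649e-06
  L_II = 0.017459
  L_III = 0.100761
Posterior odds = (P(Z=III)·L_III) / (P(Z=II)·L_II) = (0.39·0.100761) / (0.42·0.017459) = 0.0392966 / 0.00733279 ≈ 5.359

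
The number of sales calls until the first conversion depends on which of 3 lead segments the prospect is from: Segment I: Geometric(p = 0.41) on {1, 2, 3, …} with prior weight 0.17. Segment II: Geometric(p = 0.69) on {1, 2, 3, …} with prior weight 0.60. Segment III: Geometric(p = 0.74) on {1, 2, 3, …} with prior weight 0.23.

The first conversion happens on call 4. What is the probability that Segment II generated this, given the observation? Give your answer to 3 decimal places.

0.416

The responsibility of component k is π_k f_k(x) divided by Σ_j π_j f_j(x).
Evaluate each component's likelihood at the observed value:
  L_I = 0.41·(1−0.41)^3 = 0.41·0.205379 = 0.0842054
  L_II = 0.69·(1−0.69)^3 = 0.69·0.029791 = 0.0205558
  L_III = 0.74·(1−0.74)^3 = 0.74·0.017576 = 0.0130062
Weight by the priors:
  π_I·L_I = 0.17 × 0.0842054 = 0.0143149
  π_II·L_II = 0.60 × 0.0205558 = 0.0123335
  π_III·L_III = 0.23 × 0.0130062 = 0.00299144
Normaliser: 0.0143149 + 0.0123335 + 0.00299144 = 0.0296398
So the posterior for Segment II is 0.0123335 / 0.0296398 ≈ 0.416.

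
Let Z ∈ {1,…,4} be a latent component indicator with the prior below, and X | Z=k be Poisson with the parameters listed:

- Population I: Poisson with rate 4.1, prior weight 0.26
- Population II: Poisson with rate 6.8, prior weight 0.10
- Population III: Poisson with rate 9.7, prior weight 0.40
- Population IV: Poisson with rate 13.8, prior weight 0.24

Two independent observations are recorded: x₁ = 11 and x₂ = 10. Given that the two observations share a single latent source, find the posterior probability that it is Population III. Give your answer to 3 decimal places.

The responsibility of component k is w_k f_k(x) divided by Σ_j w_j f_j(x).
Since both observations come from the same component, the likelihood for component k is f_k(x₁)·f_k(x₂).
  p_I = [e^(−4.1)·4.1^11/11! = 0.00228486] × [0.00613011] = 1.40064e-05
  p_II = [e^(−6.8)·6.8^11/11! = 0.0401088] × [0.0648819] = 0.00260234
  p_III = [e^(−9.7)·9.7^11/11! = 0.109819] × [0.124537] = 0.0136765
  p_IV = [e^(−13.8)·13.8^11/11! = 0.0879529] × [0.0701074] = 0.00616615
Weight by the priors:
  w_I·p_I = 0.26 × 1.40064e-05 = 3.64167e-06
  w_II·p_II = 0.10 × 0.00260234 = 0.000260234
  w_III·p_III = 0.40 × 0.0136765 = 0.0054706
  w_IV·p_IV = 0.24 × 0.00616615 = 0.00147988
Sum: 3.64167e-06 + 0.000260234 + 0.0054706 + 0.00147988 = 0.00721435
So the posterior for Population III is 0.0054706 / 0.00721435 ≈ 0.758.

0.758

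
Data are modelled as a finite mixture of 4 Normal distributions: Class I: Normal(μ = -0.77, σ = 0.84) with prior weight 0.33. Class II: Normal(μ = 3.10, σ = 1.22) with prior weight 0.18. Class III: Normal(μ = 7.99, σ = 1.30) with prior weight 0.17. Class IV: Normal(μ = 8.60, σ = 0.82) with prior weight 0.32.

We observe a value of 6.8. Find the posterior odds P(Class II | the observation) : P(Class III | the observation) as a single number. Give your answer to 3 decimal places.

Posterior odds = (π_i f_i(x)) / (π_j f_j(x)); the normalising sum cancels.
Evaluate each component's likelihood at the observed value:
  L_I = 1.09937e-18
  L_II = 0.00329059
  L_III = 0.201843
  L_IV = 0.043728
0.000592307 / 0.0343132 ≈ 0.017

0.017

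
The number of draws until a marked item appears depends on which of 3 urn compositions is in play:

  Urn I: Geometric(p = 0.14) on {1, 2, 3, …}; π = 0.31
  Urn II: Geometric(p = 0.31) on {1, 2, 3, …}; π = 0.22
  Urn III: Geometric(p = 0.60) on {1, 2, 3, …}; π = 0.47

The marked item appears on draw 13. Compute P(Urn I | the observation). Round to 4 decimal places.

0.8989

The responsibility of component k is π_k f_k(x) divided by Σ_j π_j f_j(x).
Component likelihoods at x = 13:
  L_I = 0.14·(1−0.14)^12 = 0.14·0.163675 = 0.0229145
  L_II = 0.31·(1−0.31)^12 = 0.31·0.0116463 = 0.00361036
  L_III = 0.60·(1−0.60)^12 = 0.60·1.67772e-05 = 1.00663e-05
Prior × likelihood for each component:
  π_I·L_I = 0.31 × 0.0229145 = 0.00710348
  π_II·L_II = 0.22 × 0.00361036 = 0.00079428
  π_III·L_III = 0.47 × 1.00663e-05 = 4.73117e-06
Normaliser: 0.00710348 + 0.00079428 + 4.73117e-06 = 0.00790249
Responsibility of Urn I: 0.00710348 / 0.00790249 ≈ 0.8989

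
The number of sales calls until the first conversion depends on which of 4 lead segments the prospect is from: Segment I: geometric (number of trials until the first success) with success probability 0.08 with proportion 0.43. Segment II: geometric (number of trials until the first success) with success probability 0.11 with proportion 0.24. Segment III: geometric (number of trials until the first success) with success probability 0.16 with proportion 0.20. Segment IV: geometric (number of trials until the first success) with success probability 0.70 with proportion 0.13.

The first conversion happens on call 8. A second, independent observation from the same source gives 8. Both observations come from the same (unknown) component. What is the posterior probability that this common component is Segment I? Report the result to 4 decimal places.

0.4579

Posterior ∝ prior × likelihood, so P(k | x) ∝ P(Z=k) f_k(x); normalise over all components.
Since both observations come from the same component, the likelihood for component k is f_k(x₁)·f_k(x₂).
  p_I = [0.08·(1−0.08)^7 = 0.08·0.557847 = 0.0446277] × [0.0446277] = 0.00199163
  p_II = [0.11·(1−0.11)^7 = 0.11·0.442313 = 0.0486545] × [0.0486545] = 0.00236726
  p_III = [0.16·(1−0.16)^7 = 0.16·0.29509 = 0.0472145] × [0.0472145] = 0.0022292
  p_IV = [0.70·(1−0.70)^7 = 0.70·0.0002187 = 0.00015309] × [0.00015309] = 2.34365e-08
Prior × likelihood for each component:
  P(Z=I)·p_I = 0.43 × 0.00199163 = 0.000856403
  P(Z=II)·p_II = 0.24 × 0.00236726 = 0.000568142
  P(Z=III)·p_III = 0.20 × 0.0022292 = 0.000445841
  P(Z=IV)·p_IV = 0.13 × 2.34365e-08 = 3.04675e-09
Denominator: 0.000856403 + 0.000568142 + 0.000445841 + 3.04675e-09 = 0.00187039
Responsibility of Segment I: 0.000856403 / 0.00187039 ≈ 0.4579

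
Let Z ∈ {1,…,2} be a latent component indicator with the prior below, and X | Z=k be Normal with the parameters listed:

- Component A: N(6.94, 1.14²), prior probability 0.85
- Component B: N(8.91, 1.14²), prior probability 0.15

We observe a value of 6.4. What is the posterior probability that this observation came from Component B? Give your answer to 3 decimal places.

0.017

The responsibility of component k is π_k f_k(x) divided by Σ_j π_j f_j(x).
Component likelihoods at x = 6.4:
  p_A = (1/(1.14·√(2π)))·exp(−(6.4−6.94)²/(2·1.14²)) = 0.349949·exp(-0.11219) = 0.312811
  p_B = (1/(1.14·√(2π)))·exp(−(6.4−8.91)²/(2·1.14²)) = 0.349949·exp(-2.42386) = 0.0309981
Multiply by the mixture weights:
  π_A·p_A = 0.85 × 0.312811 = 0.26589
  π_B·p_B = 0.15 × 0.0309981 = 0.00464972
Normaliser: 0.26589 + 0.00464972 = 0.270539
P(Component B | 6.4) = 0.00464972 / 0.270539 ≈ 0.017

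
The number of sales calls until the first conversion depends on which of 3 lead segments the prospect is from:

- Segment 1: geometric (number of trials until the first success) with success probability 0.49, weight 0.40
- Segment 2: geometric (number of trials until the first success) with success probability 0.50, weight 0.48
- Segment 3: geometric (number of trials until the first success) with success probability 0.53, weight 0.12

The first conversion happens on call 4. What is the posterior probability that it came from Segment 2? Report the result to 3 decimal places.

0.479

Apply Bayes' rule: the posterior for each component is proportional to its prior times its likelihood at x.
Evaluate each component's likelihood at the observed value:
  L_1 = 0.49·(1−0.49)^3 = 0.49·0.132651 = 0.064999
  L_2 = 0.50·(1−0.50)^3 = 0.50·0.125 = 0.0625
  L_3 = 0.53·(1−0.53)^3 = 0.53·0.103823 = 0.0550262
Prior × likelihood for each component:
  π_1·L_1 = 0.40 × 0.064999 = 0.0259996
  π_2·L_2 = 0.48 × 0.0625 = 0.03
  π_3·L_3 = 0.12 × 0.0550262 = 0.00660314
Evidence: 0.0259996 + 0.03 + 0.00660314 = 0.0626027
So the posterior for Segment 2 is 0.03 / 0.0626027 ≈ 0.479.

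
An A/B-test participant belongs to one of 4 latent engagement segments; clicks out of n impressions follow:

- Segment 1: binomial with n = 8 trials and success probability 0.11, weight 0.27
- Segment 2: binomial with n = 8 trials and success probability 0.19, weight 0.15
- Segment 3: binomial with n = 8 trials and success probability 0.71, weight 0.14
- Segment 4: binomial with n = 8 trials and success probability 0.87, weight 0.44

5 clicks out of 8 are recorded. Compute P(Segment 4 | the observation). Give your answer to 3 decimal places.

0.430

P(component k | x) = w_k·f_k(x) / marginal(x), where marginal(x) = Σ_j w_j·f_j(x).
Component likelihoods at x = 5 clicks out of 8:
  p_1 = 0.000635801
  p_2 = 0.00736904
  p_3 = 0.246419
  p_4 = 0.0613217
Prior × likelihood for each component:
  w_1·p_1 = 0.27 × 0.000635801 = 0.000171666
  w_2·p_2 = 0.15 × 0.00736904 = 0.00110536
  w_3·p_3 = 0.14 × 0.246419 = 0.0344986
  w_4·p_4 = 0.44 × 0.0613217 = 0.0269816
Sum: 0.000171666 + 0.00110536 + 0.0344986 + 0.0269816 = 0.0627572
So the posterior for Segment 4 is 0.0269816 / 0.0627572 ≈ 0.430.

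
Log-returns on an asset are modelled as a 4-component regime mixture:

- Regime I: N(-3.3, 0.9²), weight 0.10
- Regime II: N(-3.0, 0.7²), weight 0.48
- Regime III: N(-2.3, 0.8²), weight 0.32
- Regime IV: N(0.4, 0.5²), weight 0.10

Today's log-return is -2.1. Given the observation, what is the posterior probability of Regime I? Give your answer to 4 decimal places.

P(component k | x) = π_k·f_k(x) / marginal(x), where marginal(x) = Σ_j π_j·f_j(x).
Normal densities:
  L_I = 0.182233
  L_II = 0.249376
  L_III = 0.483335
  L_IV = 2.97344e-06
Unnormalised posteriors:
  π_I·L_I = 0.10 × 0.182233 = 0.0182233
  π_II·L_II = 0.48 × 0.249376 = 0.1197
  π_III·L_III = 0.32 × 0.483335 = 0.154667
  π_IV·L_IV = 0.10 × 2.97344e-06 = 2.97344e-07
Sum: 0.0182233 + 0.1197 + 0.154667 + 2.97344e-07 = 0.292591
So the posterior for Regime I is 0.0182233 / 0.292591 ≈ 0.0623.

0.0623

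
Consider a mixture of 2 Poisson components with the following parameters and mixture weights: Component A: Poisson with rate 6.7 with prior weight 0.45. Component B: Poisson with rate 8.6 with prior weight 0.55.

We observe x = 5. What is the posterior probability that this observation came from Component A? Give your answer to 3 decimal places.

Apply Bayes' rule: the posterior for each component is proportional to its prior times its likelihood at x.
Evaluate each component's likelihood at the observed value:
  f_A = 0.13849
  f_B = 0.0721736
Multiply by the mixture weights:
  P(Z=A)·f_A = 0.45 × 0.13849 = 0.0623207
  P(Z=B)·f_B = 0.55 × 0.0721736 = 0.0396955
Sum: 0.0623207 + 0.0396955 = 0.102016
Responsibility of Component A: 0.0623207 / 0.102016 ≈ 0.611

0.611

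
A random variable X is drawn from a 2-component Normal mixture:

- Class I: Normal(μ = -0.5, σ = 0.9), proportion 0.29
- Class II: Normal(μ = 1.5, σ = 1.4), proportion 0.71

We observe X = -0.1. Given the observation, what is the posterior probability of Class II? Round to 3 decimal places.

0.475

By Bayes' theorem, P(k | x) = w_k f_k(x) / Σ_j w_j f_j(x).
Normal densities:
  f_I = (1/(0.9·√(2π)))·exp(−(-0.1−-0.5)²/(2·0.9²)) = 0.443269·exp(-0.09877) = 0.401582
  f_II = (1/(1.4·√(2π)))·exp(−(-0.1−1.5)²/(2·1.4²)) = 0.284959·exp(-0.65306) = 0.148307
Unnormalised posteriors:
  w_I·f_I = 0.29 × 0.401582 = 0.116459
  w_II·f_II = 0.71 × 0.148307 = 0.105298
Sum: 0.116459 + 0.105298 = 0.221757
So the posterior for Class II is 0.105298 / 0.221757 ≈ 0.475.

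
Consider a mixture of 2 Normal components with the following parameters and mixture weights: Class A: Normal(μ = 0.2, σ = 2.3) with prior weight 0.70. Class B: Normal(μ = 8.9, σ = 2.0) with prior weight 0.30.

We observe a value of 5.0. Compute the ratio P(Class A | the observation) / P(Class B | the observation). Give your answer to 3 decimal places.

1.539

Posterior odds = (P(Z=i) f_i(x)) / (P(Z=j) f_j(x)); the normalising sum cancels.
Normal densities:
  p_A = 0.0196527
  p_B = 0.0297974
Odds = (0.70/0.30) × (0.0196527/0.0297974) = 2.33333 × 0.659545 ≈ 1.539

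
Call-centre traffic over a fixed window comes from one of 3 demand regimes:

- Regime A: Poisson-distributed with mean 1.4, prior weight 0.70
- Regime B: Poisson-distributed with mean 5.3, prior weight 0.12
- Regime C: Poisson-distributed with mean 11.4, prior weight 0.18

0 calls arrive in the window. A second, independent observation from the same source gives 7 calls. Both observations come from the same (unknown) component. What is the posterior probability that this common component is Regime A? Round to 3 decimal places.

The responsibility of component k is π_k f_k(x) divided by Σ_j π_j f_j(x).
Since both observations come from the same component, the likelihood for component k is f_k(x₁)·f_k(x₂).
  p_A = [0.246597] × [0.000515767] = 0.000127187
  p_B = [0.00499159] × [0.116343] = 0.000580736
  p_C = [1.11955e-05] × [0.0555836] = 6.22285e-07
Weight by the priors:
  π_A·p_A = 0.70 × 0.000127187 = 8.90306e-05
  π_B·p_B = 0.12 × 0.000580736 = 6.96884e-05
  π_C·p_C = 0.18 × 6.22285e-07 = 1.12011e-07
Sum: 8.90306e-05 + 6.96884e-05 + 1.12011e-07 = 0.000158831
Responsibility of Regime A: 8.90306e-05 / 0.000158831 ≈ 0.561

0.561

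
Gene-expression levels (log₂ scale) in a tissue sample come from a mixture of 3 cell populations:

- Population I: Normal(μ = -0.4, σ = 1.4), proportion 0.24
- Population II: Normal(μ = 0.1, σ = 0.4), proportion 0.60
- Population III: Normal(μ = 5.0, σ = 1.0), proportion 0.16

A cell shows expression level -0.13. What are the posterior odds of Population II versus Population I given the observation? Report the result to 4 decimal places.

7.5560

The posterior odds equal the prior odds times the likelihood ratio: (w_i/w_j)·(f_i(x)/f_j(x)).
Evaluate each component's likelihood at the observed value:
  f_I = 0.279708
  f_II = 0.845387
  f_III = 7.69605e-07
0.507232 / 0.06713 ≈ 7.5560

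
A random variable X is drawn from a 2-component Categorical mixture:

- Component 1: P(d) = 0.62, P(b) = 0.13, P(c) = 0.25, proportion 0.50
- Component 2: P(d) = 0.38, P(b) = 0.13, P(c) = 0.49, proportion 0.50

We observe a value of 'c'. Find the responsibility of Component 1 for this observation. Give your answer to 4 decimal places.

Apply Bayes' rule: the posterior for each component is proportional to its prior times its likelihood at x.
Component likelihoods at x = 'c':
  p_1 = P(c | comp) = 0.25
  p_2 = P(c | comp) = 0.49
Prior × likelihood for each component:
  w_1·p_1 = 0.50 × 0.25 = 0.125
  w_2·p_2 = 0.50 × 0.49 = 0.245
Evidence: 0.125 + 0.245 = 0.37
P(Component 1 | the observation) = 0.125 / 0.37 ≈ 0.3378

0.3378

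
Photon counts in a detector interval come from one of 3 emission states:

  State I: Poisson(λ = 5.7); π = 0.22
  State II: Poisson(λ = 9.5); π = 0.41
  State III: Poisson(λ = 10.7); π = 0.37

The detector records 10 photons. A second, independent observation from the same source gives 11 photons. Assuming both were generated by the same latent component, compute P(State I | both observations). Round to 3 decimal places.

0.012

By Bayes' theorem, P(k | x) = w_k f_k(x) / Σ_j w_j f_j(x).
Since both observations come from the same component, the likelihood for component k is f_k(x₁)·f_k(x₂).
  p_I = [e^(−5.7)·5.7^10/10! = 0.0333816] × [0.0172977] = 0.000577426
  p_II = [e^(−9.5)·9.5^10/10! = 0.123502] × [0.106661] = 0.0131729
  p_III = [e^(−10.7)·10.7^10/10! = 0.122215] × [0.118882] = 0.0145291
Prior × likelihood for each component:
  w_I·p_I = 0.22 × 0.000577426 = 0.000127034
  w_II·p_II = 0.41 × 0.0131729 = 0.00540089
  w_III·p_III = 0.37 × 0.0145291 = 0.00537577
Marginal: 0.000127034 + 0.00540089 + 0.00537577 = 0.0109037
Responsibility of State I: 0.000127034 / 0.0109037 ≈ 0.012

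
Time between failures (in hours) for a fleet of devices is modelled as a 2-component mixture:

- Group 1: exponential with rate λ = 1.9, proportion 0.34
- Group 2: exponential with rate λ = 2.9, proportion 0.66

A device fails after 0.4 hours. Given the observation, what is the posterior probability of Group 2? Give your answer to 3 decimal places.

0.665

Apply Bayes' rule: the posterior for each component is proportional to its prior times its likelihood at x.
Component likelihoods at x = 0.4 hours:
  p_1 = 0.888566
  p_2 = 0.90911
Weight by the priors:
  π_1·p_1 = 0.34 × 0.888566 = 0.302113
  π_2·p_2 = 0.66 × 0.90911 = 0.600013
Marginal: 0.302113 + 0.600013 = 0.902125
So the posterior for Group 2 is 0.600013 / 0.902125 ≈ 0.665.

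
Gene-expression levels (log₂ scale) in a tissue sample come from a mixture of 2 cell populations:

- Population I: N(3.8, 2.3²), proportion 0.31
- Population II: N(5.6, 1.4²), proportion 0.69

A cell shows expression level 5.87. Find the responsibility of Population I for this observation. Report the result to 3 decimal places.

Posterior ∝ prior × likelihood, so P(k | x) ∝ π_k f_k(x); normalise over all components.
Normal densities:
  f_I = (1/(2.3·√(2π)))·exp(−(5.87−3.8)²/(2·2.3²)) = 0.173453·exp(-0.40500) = 0.115689
  f_II = (1/(1.4·√(2π)))·exp(−(5.87−5.6)²/(2·1.4²)) = 0.284959·exp(-0.01860) = 0.279708
Multiply by the mixture weights:
  π_I·f_I = 0.31 × 0.115689 = 0.0358637
  π_II·f_II = 0.69 × 0.279708 = 0.192999
Evidence: 0.0358637 + 0.192999 = 0.228862
So the posterior for Population I is 0.0358637 / 0.228862 ≈ 0.157.

0.157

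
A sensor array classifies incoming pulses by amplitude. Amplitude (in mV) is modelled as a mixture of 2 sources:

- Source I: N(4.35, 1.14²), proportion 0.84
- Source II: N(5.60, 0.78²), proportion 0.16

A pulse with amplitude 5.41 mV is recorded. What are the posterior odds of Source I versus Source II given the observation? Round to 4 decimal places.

Since P(k|x) ∝ π_k f_k(x), the posterior odds are π_i f_i(x) / (π_j f_j(x)).
Normal densities:
  f_I = (1/(1.14·√(2π)))·exp(−(5.41−4.35)²/(2·1.14²)) = 0.349949·exp(-0.43229) = 0.227125
  f_II = (1/(0.78·√(2π)))·exp(−(5.41−5.60)²/(2·0.78²)) = 0.511464·exp(-0.02967) = 0.496513
Odds = (0.84/0.16) × (0.227125/0.496513) = 5.25 × 0.45744 ≈ 2.4016

2.4016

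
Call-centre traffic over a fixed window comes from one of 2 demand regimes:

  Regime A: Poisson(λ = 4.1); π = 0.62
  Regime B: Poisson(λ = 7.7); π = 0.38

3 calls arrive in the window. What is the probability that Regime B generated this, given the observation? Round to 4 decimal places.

Apply Bayes' rule: the posterior for each component is proportional to its prior times its likelihood at x.
Poisson probabilities:
  p_A = 0.190368
  p_B = 0.0344551
Unnormalised posteriors:
  P(Z=A)·p_A = 0.62 × 0.190368 = 0.118028
  P(Z=B)·p_B = 0.38 × 0.0344551 = 0.0130929
Marginal: 0.118028 + 0.0130929 = 0.131121
So the posterior for Regime B is 0.0130929 / 0.131121 ≈ 0.0999.

0.0999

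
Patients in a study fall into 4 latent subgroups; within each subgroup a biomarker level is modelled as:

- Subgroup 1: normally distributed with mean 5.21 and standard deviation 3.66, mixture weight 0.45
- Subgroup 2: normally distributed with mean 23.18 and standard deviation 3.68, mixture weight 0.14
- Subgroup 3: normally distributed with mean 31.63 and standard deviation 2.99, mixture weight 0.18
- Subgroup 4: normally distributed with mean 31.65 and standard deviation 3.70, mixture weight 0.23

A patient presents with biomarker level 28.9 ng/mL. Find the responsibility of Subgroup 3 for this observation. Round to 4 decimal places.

0.4040

By Bayes' theorem, P(k | x) = π_k f_k(x) / Σ_j π_j f_j(x).
Evaluate each component's likelihood at the observed value:
  f_1 = (1/(3.66·√(2π)))·exp(−(28.9−5.21)²/(2·3.66²)) = 0.109001·exp(-20.94778) = 8.70813e-11
  f_2 = (1/(3.68·√(2π)))·exp(−(28.9−23.18)²/(2·3.68²)) = 0.108408·exp(-1.20800) = 0.0323918
  f_3 = (1/(2.99·√(2π)))·exp(−(28.9−31.63)²/(2·2.99²)) = 0.133426·exp(-0.41682) = 0.0879457
  f_4 = (1/(3.70·√(2π)))·exp(−(28.9−31.65)²/(2·3.70²)) = 0.107822·exp(-0.27621) = 0.0818001
Multiply by the mixture weights:
  π_1·f_1 = 0.45 × 8.70813e-11 = 3.91866e-11
  π_2·f_2 = 0.14 × 0.0323918 = 0.00453485
  π_3·f_3 = 0.18 × 0.0879457 = 0.0158302
  π_4·f_4 = 0.23 × 0.0818001 = 0.018814
Evidence: 3.91866e-11 + 0.00453485 + 0.0158302 + 0.018814 = 0.0391791
P(Subgroup 3 | the observation) ≈ 0.4040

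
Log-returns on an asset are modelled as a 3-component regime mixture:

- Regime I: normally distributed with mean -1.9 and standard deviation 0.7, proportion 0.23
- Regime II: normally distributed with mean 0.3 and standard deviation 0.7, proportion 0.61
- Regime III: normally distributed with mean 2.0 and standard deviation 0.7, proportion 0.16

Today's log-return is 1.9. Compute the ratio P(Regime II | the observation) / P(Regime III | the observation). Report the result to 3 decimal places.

Only the two components matter; the odds are (P(Z=i) f_i(x)) / (P(Z=j) f_j(x)).
Evaluate each component's likelihood at the observed value:
  L_I = 2.27309e-07
  L_II = 0.0418147
  L_III = 0.564132
Odds = (0.61/0.16) × (0.0418147/0.564132) = 3.8125 × 0.0741222 ≈ 0.283

0.283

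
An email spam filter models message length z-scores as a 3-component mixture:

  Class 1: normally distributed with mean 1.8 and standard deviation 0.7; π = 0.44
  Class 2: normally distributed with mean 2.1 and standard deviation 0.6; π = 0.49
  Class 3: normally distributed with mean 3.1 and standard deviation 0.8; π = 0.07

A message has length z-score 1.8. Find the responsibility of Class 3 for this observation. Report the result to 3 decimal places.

0.017

By Bayes' theorem, P(k | x) = P(Z=k) f_k(x) / Σ_j P(Z=j) f_j(x).
Component likelihoods at x = 1.8:
  p_1 = (1/(0.7·√(2π)))·exp(−(1.8−1.8)²/(2·0.7²)) = 0.569918·exp(-0.00000) = 0.569918
  p_2 = (1/(0.6·√(2π)))·exp(−(1.8−2.1)²/(2·0.6²)) = 0.664904·exp(-0.12500) = 0.586776
  p_3 = (1/(0.8·√(2π)))·exp(−(1.8−3.1)²/(2·0.8²)) = 0.498678·exp(-1.32031) = 0.133173
Unnormalised posteriors:
  P(Z=1)·p_1 = 0.44 × 0.569918 = 0.250764
  P(Z=2)·p_2 = 0.49 × 0.586776 = 0.28752
  P(Z=3)·p_3 = 0.07 × 0.133173 = 0.0093221
Evidence: 0.250764 + 0.28752 + 0.0093221 = 0.547606
P(Class 3 | the observation) ≈ 0.017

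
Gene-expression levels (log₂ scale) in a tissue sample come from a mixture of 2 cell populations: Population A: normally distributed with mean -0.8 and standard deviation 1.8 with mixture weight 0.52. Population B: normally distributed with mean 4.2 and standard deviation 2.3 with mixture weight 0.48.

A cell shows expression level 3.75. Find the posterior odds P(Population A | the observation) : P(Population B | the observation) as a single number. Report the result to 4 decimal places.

0.0578

The posterior odds equal the prior odds times the likelihood ratio: (P(Z=i)/P(Z=j))·(f_i(x)/f_j(x)).
Normal densities:
  L_A = (1/(1.8·√(2π)))·exp(−(3.75−-0.8)²/(2·1.8²)) = 0.221635·exp(-3.19483) = 0.00908114
  L_B = (1/(2.3·√(2π)))·exp(−(3.75−4.2)²/(2·2.3²)) = 0.173453·exp(-0.01914) = 0.170165
Posterior odds = (P(Z=A)·L_A) / (P(Z=B)·L_B) = (0.52·0.00908114) / (0.48·0.170165) = 0.00472219 / 0.0816791 ≈ 0.0578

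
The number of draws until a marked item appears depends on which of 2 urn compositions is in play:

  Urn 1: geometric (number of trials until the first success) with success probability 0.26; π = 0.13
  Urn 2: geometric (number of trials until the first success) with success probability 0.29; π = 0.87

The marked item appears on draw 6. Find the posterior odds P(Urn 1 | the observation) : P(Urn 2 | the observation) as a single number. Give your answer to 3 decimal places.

Only the two components matter; the odds are (w_i f_i(x)) / (w_j f_j(x)).
Evaluate each component's likelihood at the observed value:
  p_1 = 0.0576942
  p_2 = 0.0523227
0.00750024 / 0.0455207 ≈ 0.165

0.165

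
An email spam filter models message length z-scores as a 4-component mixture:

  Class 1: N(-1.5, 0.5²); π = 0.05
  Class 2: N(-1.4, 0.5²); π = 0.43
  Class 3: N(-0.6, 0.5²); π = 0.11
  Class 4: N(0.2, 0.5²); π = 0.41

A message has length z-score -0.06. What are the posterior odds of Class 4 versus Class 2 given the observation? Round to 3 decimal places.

30.216

Posterior odds = (P(Z=i) f_i(x)) / (P(Z=j) f_j(x)); the normalising sum cancels.
Component likelihoods at x = -0.06:
  L_1 = (1/(0.5·√(2π)))·exp(−(-0.06−-1.5)²/(2·0.5²)) = 0.797885·exp(-4.14720) = 0.0126135
  L_2 = (1/(0.5·√(2π)))·exp(−(-0.06−-1.4)²/(2·0.5²)) = 0.797885·exp(-3.59120) = 0.0219939
  L_3 = (1/(0.5·√(2π)))·exp(−(-0.06−-0.6)²/(2·0.5²)) = 0.797885·exp(-0.58320) = 0.445307
  L_4 = (1/(0.5·√(2π)))·exp(−(-0.06−0.2)²/(2·0.5²)) = 0.797885·exp(-0.13520) = 0.696985
Posterior odds = (P(Z=4)·L_4) / (P(Z=2)·L_2) = (0.41·0.696985) / (0.43·0.0219939) = 0.285764 / 0.00945737 ≈ 30.216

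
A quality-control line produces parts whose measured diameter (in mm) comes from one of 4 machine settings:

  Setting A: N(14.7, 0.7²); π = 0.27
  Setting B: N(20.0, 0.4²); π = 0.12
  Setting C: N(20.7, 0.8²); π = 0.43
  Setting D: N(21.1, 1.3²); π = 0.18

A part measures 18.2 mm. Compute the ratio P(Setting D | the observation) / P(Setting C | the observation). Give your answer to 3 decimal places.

2.824

Only the two components matter; the odds are (π_i f_i(x)) / (π_j f_j(x)).
Normal densities:
  L_A = 2.12389e-06
  L_B = 3.99594e-05
  L_C = 0.00377782
  L_D = 0.02549
Odds = (0.18/0.43) × (0.02549/0.00377782) = 0.418605 × 6.74728 ≈ 2.824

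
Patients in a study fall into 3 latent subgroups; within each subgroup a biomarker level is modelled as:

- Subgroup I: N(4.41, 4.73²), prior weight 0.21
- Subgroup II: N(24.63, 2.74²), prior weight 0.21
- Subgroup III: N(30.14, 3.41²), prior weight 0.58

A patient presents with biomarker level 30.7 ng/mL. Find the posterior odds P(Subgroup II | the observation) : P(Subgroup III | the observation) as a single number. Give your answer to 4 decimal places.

The posterior odds equal the prior odds times the likelihood ratio: (w_i/w_j)·(f_i(x)/f_j(x)).
Component likelihoods at x = 30.7 ng/mL:
  f_I = (1/(4.73·√(2π)))·exp(−(30.7−4.41)²/(2·4.73²)) = 0.084343·exp(-15.44646) = 1.65096e-08
  f_II = (1/(2.74·√(2π)))·exp(−(30.7−24.63)²/(2·2.74²)) = 0.145599·exp(-2.45384) = 0.0125161
  f_III = (1/(3.41·√(2π)))·exp(−(30.7−30.14)²/(2·3.41²)) = 0.116992·exp(-0.01348) = 0.115425
Odds = (0.21/0.58) × (0.0125161/0.115425) = 0.362069 × 0.108435 ≈ 0.0393

0.0393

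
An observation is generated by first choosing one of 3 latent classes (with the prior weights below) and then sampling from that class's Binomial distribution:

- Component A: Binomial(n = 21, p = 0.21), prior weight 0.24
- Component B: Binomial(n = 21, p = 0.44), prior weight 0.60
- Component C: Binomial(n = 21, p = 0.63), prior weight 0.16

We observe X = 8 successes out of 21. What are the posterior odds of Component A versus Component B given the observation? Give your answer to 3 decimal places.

0.094

Since P(k|x) ∝ w_k f_k(x), the posterior odds are w_i f_i(x) / (w_j f_j(x)).
Component likelihoods at x = 8 successes out of 21:
  L_A = C(21,8)·0.21^8·0.79^13 = 203490·3.78229e-06·0.0466823 = 0.0359294
  L_B = C(21,8)·0.44^8·0.56^13 = 203490·0.00140482·0.000532653 = 0.152268
  L_C = C(21,8)·0.63^8·0.37^13 = 203490·0.0248156·2.43569e-06 = 0.0122996
0.00862305 / 0.0913608 ≈ 0.094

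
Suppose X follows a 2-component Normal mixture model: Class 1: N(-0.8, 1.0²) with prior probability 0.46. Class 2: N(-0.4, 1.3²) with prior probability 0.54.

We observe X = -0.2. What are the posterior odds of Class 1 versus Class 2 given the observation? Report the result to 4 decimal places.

Only the two components matter; the odds are (w_i f_i(x)) / (w_j f_j(x)).
Component likelihoods at x = -0.2:
  f_1 = (1/(1.0·√(2π)))·exp(−(-0.2−-0.8)²/(2·1.0²)) = 0.398942·exp(-0.18000) = 0.333225
  f_2 = (1/(1.3·√(2π)))·exp(−(-0.2−-0.4)²/(2·1.3²)) = 0.306879·exp(-0.01183) = 0.303268
Odds = (0.46/0.54) × (0.333225/0.303268) = 0.851852 × 1.09878 ≈ 0.9360

0.9360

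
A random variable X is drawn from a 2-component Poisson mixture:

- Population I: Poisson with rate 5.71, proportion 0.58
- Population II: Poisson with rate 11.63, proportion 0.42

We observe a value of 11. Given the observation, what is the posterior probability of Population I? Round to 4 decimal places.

P(component k | x) = π_k·f_k(x) / marginal(x), where marginal(x) = Σ_j π_j·f_j(x).
Component likelihoods at x = 11:
  p_I = e^(−5.71)·5.71^11/11! = 0.017459
  p_II = e^(−11.63)·11.63^11/11! = 0.117321
Prior × likelihood for each component:
  π_I·p_I = 0.58 × 0.017459 = 0.0101262
  π_II·p_II = 0.42 × 0.117321 = 0.0492749
Normaliser: 0.0101262 + 0.0492749 = 0.0594011
Responsibility of Population I: 0.0101262 / 0.0594011 ≈ 0.1705

0.1705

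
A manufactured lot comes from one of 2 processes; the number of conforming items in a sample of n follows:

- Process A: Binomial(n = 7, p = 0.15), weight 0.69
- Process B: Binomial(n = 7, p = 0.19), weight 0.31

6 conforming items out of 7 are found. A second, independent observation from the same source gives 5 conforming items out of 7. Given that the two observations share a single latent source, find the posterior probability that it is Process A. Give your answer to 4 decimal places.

0.1604

P(component k | x) = π_k·f_k(x) / marginal(x), where marginal(x) = Σ_j π_j·f_j(x).
Since both observations come from the same component, the likelihood for component k is f_k(x₁)·f_k(x₂).
  p_A = [6.77742e-05] × [0.00115216] = 7.80869e-08
  p_B = [0.00026675] × [0.00341159] = 9.10043e-07
Weight by the priors:
  π_A·p_A = 0.69 × 7.80869e-08 = 5.38799e-08
  π_B·p_B = 0.31 × 9.10043e-07 = 2.82113e-07
Sum: 5.38799e-08 + 2.82113e-07 = 3.35993e-07
P(Process A | x) ≈ 0.1604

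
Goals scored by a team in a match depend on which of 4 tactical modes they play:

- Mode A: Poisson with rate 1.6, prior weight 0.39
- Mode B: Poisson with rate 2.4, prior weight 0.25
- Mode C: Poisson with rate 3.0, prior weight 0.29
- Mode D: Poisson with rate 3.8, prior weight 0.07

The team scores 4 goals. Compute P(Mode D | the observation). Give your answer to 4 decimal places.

0.1181

By Bayes' theorem, P(k | x) = π_k f_k(x) / Σ_j π_j f_j(x).
Evaluate each component's likelihood at the observed value:
  p_A = e^(−1.6)·1.6^4/4! = 0.0551312
  p_B = e^(−2.4)·2.4^4/4! = 0.125408
  p_C = e^(−3.0)·3.0^4/4! = 0.168031
  p_D = e^(−3.8)·3.8^4/4! = 0.194359
Multiply by the mixture weights:
  π_A·p_A = 0.39 × 0.0551312 = 0.0215012
  π_B·p_B = 0.25 × 0.125408 = 0.0313521
  π_C·p_C = 0.29 × 0.168031 = 0.0487291
  π_D·p_D = 0.07 × 0.194359 = 0.0136051
Marginal: 0.0215012 + 0.0313521 + 0.0487291 + 0.0136051 = 0.115188
Responsibility of Mode D: 0.0136051 / 0.115188 ≈ 0.1181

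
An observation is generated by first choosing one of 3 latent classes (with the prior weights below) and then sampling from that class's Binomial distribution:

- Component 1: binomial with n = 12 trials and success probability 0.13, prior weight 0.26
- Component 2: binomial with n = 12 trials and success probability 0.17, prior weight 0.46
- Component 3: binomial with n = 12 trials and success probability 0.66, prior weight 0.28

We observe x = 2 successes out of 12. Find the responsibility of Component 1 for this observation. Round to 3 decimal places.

P(component k | x) = w_k·f_k(x) / marginal(x), where marginal(x) = Σ_j w_j·f_j(x).
Evaluate each component's likelihood at the observed value:
  f_1 = C(12,2)·0.13^2·0.87^10 = 66·0.0169·0.248423 = 0.277091
  f_2 = C(12,2)·0.17^2·0.83^10 = 66·0.0289·0.15516 = 0.295953
  f_3 = C(12,2)·0.66^2·0.34^10 = 66·0.4356·2.06438e-05 = 0.0005935
Weight by the priors:
  w_1·f_1 = 0.26 × 0.277091 = 0.0720438
  w_2·f_2 = 0.46 × 0.295953 = 0.136138
  w_3·f_3 = 0.28 × 0.0005935 = 0.00016618
Evidence: 0.0720438 + 0.136138 + 0.00016618 = 0.208348
P(Component 1 | the observation) ≈ 0.346

0.346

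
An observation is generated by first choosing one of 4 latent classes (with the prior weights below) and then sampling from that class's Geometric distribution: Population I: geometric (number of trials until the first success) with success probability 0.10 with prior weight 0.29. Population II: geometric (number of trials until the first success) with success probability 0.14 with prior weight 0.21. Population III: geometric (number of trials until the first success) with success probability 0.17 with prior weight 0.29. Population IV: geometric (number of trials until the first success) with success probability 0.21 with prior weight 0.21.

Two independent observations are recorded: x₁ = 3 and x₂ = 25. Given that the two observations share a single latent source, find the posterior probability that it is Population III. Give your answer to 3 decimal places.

0.186

Apply Bayes' rule: the posterior for each component is proportional to its prior times its likelihood at x.
Since both observations come from the same component, the likelihood for component k is f_k(x₁)·f_k(x₂).
  L_I = [0.081] × [0.00797664] = 0.000646108
  L_II = [0.103544] × [0.00375051] = 0.000388343
  L_III = [0.117113] × [0.00194233] = 0.000227472
  L_IV = [0.131061] × [0.000733279] = 9.61043e-05
Unnormalised posteriors:
  π_I·L_I = 0.29 × 0.000646108 = 0.000187371
  π_II·L_II = 0.21 × 0.000388343 = 8.15521e-05
  π_III·L_III = 0.29 × 0.000227472 = 6.59669e-05
  π_IV·L_IV = 0.21 × 9.61043e-05 = 2.01819e-05
Denominator: 0.000187371 + 8.15521e-05 + 6.59669e-05 + 2.01819e-05 = 0.000355072
P(Population III | data) ≈ 0.186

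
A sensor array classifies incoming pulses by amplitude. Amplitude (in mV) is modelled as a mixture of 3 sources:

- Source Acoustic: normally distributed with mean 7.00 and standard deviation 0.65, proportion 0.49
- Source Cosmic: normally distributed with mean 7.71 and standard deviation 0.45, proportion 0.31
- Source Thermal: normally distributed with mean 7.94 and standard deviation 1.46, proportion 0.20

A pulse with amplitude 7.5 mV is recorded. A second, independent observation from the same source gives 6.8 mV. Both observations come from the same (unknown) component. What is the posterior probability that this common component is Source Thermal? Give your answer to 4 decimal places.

Apply Bayes' rule: the posterior for each component is proportional to its prior times its likelihood at x.
Since both observations come from the same component, the likelihood for component k is f_k(x₁)·f_k(x₂).
  L_Acoustic = [(1/(0.65·√(2π)))·exp(−(7.5−7.00)²/(2·0.65²)) = 0.613757·exp(-0.29586) = 0.45657] × [0.585381] = 0.267267
  L_Cosmic = [(1/(0.45·√(2π)))·exp(−(7.5−7.71)²/(2·0.45²)) = 0.886538·exp(-0.10889) = 0.795074] × [0.114736] = 0.0912236
  L_Thermal = [(1/(1.46·√(2π)))·exp(−(7.5−7.94)²/(2·1.46²)) = 0.273248·exp(-0.04541) = 0.261117] × [0.20145] = 0.0526019
Prior × likelihood for each component:
  π_Acoustic·L_Acoustic = 0.49 × 0.267267 = 0.130961
  π_Cosmic·L_Cosmic = 0.31 × 0.0912236 = 0.0282793
  π_Thermal·L_Thermal = 0.20 × 0.0526019 = 0.0105204
Sum: 0.130961 + 0.0282793 + 0.0105204 = 0.169761
P(Source Thermal | x) = 0.0105204 / 0.169761 ≈ 0.0620

0.0620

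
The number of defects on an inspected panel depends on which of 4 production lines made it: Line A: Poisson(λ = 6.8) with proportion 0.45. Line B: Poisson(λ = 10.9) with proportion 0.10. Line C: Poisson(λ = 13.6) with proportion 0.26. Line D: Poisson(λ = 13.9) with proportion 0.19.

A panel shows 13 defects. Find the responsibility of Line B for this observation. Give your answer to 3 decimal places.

The responsibility of component k is π_k f_k(x) divided by Σ_j π_j f_j(x).
Poisson probabilities:
  p_A = e^(−6.8)·6.8^13/13! = 0.0118887
  p_B = e^(−10.9)·10.9^13/13! = 0.0908771
  p_C = e^(−13.6)·13.6^13/13! = 0.108473
  p_D = e^(−13.9)·13.9^13/13! = 0.106713
Prior × likelihood for each component:
  π_A·p_A = 0.45 × 0.0118887 = 0.0053499
  π_B·p_B = 0.10 × 0.0908771 = 0.00908771
  π_C·p_C = 0.26 × 0.108473 = 0.0282029
  π_D·p_D = 0.19 × 0.106713 = 0.0202755
Denominator: 0.0053499 + 0.00908771 + 0.0282029 + 0.0202755 = 0.0629161
Responsibility of Line B: 0.00908771 / 0.0629161 ≈ 0.144

0.144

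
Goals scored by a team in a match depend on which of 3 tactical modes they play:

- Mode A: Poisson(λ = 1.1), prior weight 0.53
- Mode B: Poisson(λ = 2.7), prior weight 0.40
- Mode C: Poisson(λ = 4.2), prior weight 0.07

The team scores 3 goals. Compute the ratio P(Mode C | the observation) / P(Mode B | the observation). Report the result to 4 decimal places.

Since P(k|x) ∝ π_k f_k(x), the posterior odds are π_i f_i(x) / (π_j f_j(x)).
Component likelihoods at x = 3 goals:
  L_A = 0.0738419
  L_B = 0.220468
  L_C = 0.185165
Odds = (0.07/0.40) × (0.185165/0.220468) = 0.175 × 0.839875 ≈ 0.1470

0.1470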